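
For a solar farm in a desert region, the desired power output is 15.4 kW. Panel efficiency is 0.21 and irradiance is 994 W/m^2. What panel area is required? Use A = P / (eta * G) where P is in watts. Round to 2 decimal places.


Convert target power to watts: P = 15.4 * 1000 = 15400.0 W
Compute denominator: eta * G = 0.21 * 994 = 208.74
Required area A = P / (eta * G) = 15400.0 / 208.74
A = 73.78 m^2

73.78


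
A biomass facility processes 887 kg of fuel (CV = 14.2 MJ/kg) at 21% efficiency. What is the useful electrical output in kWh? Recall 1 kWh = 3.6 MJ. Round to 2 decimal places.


Total energy = mass * CV = 887 * 14.2 = 12595.4 MJ
Useful energy = total * eta = 12595.4 * 0.21 = 2645.03 MJ
Convert to kWh: 2645.03 / 3.6
Useful energy = 734.73 kWh

734.73


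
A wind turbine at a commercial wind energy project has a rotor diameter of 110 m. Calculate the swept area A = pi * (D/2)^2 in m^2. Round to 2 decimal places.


Compute the rotor radius:
  r = D / 2 = 110 / 2 = 55.0 m
Calculate swept area:
  A = pi * r^2 = pi * 55.0^2
  A = 9503.32 m^2

9503.32


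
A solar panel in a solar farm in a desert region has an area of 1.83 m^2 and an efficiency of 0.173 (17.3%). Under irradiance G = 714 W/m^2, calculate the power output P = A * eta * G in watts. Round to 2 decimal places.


Use the solar power formula P = A * eta * G.
Given: A = 1.83 m^2, eta = 0.173, G = 714 W/m^2
P = 1.83 * 0.173 * 714
P = 226.05 W

226.05


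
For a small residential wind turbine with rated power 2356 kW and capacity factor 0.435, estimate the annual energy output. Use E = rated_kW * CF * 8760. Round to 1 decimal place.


Annual energy = rated_kW * capacity_factor * hours_per_year
Given: P_rated = 2356 kW, CF = 0.435, hours = 8760
E = 2356 * 0.435 * 8760
E = 8977773.6 kWh

8977773.6


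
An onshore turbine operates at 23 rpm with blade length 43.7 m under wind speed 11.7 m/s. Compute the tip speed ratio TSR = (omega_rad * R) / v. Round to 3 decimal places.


Convert rotational speed to rad/s:
  omega = 23 * 2 * pi / 60 = 2.4086 rad/s
Compute tip speed:
  v_tip = omega * R = 2.4086 * 43.7 = 105.254 m/s
Tip speed ratio:
  TSR = v_tip / v_wind = 105.254 / 11.7 = 8.996

8.996


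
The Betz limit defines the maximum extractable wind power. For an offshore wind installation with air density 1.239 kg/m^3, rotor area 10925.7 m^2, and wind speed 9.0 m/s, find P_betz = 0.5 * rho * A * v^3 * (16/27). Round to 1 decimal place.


The Betz coefficient Cp_max = 16/27 = 0.5926
v^3 = 9.0^3 = 729.0
P_betz = 0.5 * rho * A * v^3 * Cp_max
P_betz = 0.5 * 1.239 * 10925.7 * 729.0 * 0.5926
P_betz = 2923979.5 W

2923979.5


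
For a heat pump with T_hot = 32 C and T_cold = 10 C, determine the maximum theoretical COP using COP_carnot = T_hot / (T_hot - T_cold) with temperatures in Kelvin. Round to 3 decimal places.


Convert to Kelvin:
  T_hot = 32 + 273.15 = 305.15 K
  T_cold = 10 + 273.15 = 283.15 K
Apply Carnot COP formula:
  COP = T_hot_K / (T_hot_K - T_cold_K) = 305.15 / 22.0
  COP = 13.870

13.870


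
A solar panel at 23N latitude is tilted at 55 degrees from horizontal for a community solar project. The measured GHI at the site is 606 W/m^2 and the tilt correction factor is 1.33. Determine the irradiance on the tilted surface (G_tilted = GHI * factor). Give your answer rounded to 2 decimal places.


Identify the given values:
  GHI = 606 W/m^2, tilt correction factor = 1.33
Apply the formula G_tilted = GHI * factor:
  G_tilted = 606 * 1.33
  G_tilted = 805.98 W/m^2

805.98


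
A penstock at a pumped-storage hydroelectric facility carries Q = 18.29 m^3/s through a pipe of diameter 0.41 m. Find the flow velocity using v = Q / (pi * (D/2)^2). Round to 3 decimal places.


Compute pipe cross-sectional area:
  A = pi * (D/2)^2 = pi * (0.41/2)^2 = 0.132 m^2
Calculate velocity:
  v = Q / A = 18.29 / 0.132
  v = 138.534 m/s

138.534


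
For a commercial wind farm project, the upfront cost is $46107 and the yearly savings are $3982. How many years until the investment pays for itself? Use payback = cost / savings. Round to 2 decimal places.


Simple payback period = initial cost / annual savings
Payback = 46107 / 3982
Payback = 11.58 years

11.58


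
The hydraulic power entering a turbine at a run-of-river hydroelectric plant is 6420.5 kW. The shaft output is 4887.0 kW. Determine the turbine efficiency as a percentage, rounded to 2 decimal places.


Turbine efficiency = (output power / input power) * 100
eta = (4887.0 / 6420.5) * 100
eta = 76.12%

76.12


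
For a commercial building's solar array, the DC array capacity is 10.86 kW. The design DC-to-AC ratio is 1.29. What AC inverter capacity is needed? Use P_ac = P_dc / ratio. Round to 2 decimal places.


The inverter AC capacity is determined by the DC/AC ratio.
Given: P_dc = 10.86 kW, DC/AC ratio = 1.29
P_ac = P_dc / ratio = 10.86 / 1.29
P_ac = 8.42 kW

8.42


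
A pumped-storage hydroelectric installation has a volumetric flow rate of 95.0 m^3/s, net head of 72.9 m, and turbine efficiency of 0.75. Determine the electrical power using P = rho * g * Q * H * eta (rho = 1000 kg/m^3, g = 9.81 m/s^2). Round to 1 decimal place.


Apply the hydropower formula P = rho * g * Q * H * eta
rho * g = 1000 * 9.81 = 9810.0
P = 9810.0 * 95.0 * 72.9 * 0.75
P = 50954366.3 W

50954366.3


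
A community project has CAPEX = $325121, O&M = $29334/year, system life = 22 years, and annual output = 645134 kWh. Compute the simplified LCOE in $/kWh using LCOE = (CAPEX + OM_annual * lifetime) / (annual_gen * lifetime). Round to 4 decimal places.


Total cost = CAPEX + OM * lifetime = 325121 + 29334 * 22 = 325121 + 645348 = 970469
Total generation = annual * lifetime = 645134 * 22 = 14192948 kWh
LCOE = 970469 / 14192948
LCOE = 0.0684 $/kWh

0.0684


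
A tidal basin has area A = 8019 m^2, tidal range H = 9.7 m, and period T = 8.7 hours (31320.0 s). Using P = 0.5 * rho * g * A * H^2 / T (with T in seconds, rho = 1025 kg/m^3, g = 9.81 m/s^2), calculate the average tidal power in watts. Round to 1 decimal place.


Convert period to seconds: T = 8.7 * 3600 = 31320.0 s
H^2 = 9.7^2 = 94.09
P = 0.5 * rho * g * A * H^2 / T
P = 0.5 * 1025 * 9.81 * 8019 * 94.09 / 31320.0
P = 121116.9 W

121116.9


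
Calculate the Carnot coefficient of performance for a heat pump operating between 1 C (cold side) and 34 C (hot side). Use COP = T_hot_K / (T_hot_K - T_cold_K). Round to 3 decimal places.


Convert to Kelvin:
  T_hot = 34 + 273.15 = 307.15 K
  T_cold = 1 + 273.15 = 274.15 K
Apply Carnot COP formula:
  COP = T_hot_K / (T_hot_K - T_cold_K) = 307.15 / 33.0
  COP = 9.308

9.308


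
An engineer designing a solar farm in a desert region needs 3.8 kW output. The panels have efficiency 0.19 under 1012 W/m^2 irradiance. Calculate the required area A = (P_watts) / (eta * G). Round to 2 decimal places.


Convert target power to watts: P = 3.8 * 1000 = 3800.0 W
Compute denominator: eta * G = 0.19 * 1012 = 192.28
Required area A = P / (eta * G) = 3800.0 / 192.28
A = 19.76 m^2

19.76


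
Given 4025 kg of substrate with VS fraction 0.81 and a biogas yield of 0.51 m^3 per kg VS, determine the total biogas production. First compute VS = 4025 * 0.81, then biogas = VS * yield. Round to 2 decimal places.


Compute volatile solids:
  VS = mass * VS_fraction = 4025 * 0.81 = 3260.25 kg
Calculate biogas volume:
  Biogas = VS * specific_yield = 3260.25 * 0.51
  Biogas = 1662.73 m^3

1662.73


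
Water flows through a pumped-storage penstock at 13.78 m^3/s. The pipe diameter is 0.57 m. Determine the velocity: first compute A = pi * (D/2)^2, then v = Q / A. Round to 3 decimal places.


Compute pipe cross-sectional area:
  A = pi * (D/2)^2 = pi * (0.57/2)^2 = 0.2552 m^2
Calculate velocity:
  v = Q / A = 13.78 / 0.2552
  v = 54.002 m/s

54.002


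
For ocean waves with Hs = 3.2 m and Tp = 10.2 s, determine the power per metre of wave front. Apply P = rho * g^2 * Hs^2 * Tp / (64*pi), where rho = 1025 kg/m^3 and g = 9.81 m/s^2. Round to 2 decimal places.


Apply wave power formula:
  g^2 = 9.81^2 = 96.2361
  Hs^2 = 3.2^2 = 10.24
  Numerator = rho * g^2 * Hs^2 * Tp = 1025 * 96.2361 * 10.24 * 10.2 = 10302959.88
  Denominator = 64 * pi = 201.0619
  P = 10302959.88 / 201.0619 = 51242.72 W/m

51242.72


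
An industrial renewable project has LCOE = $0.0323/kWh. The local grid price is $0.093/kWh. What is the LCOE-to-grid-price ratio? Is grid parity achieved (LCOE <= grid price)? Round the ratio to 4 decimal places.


Compare LCOE to grid price:
  LCOE = $0.0323/kWh, Grid price = $0.093/kWh
  Ratio = LCOE / grid_price = 0.0323 / 0.093 = 0.3473
  Grid parity achieved (ratio <= 1)? yes

0.3473


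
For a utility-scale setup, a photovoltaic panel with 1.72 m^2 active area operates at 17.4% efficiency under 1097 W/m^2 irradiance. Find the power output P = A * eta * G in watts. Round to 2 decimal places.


Use the solar power formula P = A * eta * G.
Given: A = 1.72 m^2, eta = 0.174, G = 1097 W/m^2
P = 1.72 * 0.174 * 1097
P = 328.31 W

328.31


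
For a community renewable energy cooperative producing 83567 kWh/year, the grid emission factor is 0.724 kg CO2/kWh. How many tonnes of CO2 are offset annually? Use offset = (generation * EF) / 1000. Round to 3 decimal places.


CO2 offset in kg = generation * emission_factor
CO2 offset = 83567 * 0.724 = 60502.51 kg
Convert to tonnes:
  CO2 offset = 60502.51 / 1000 = 60.503 tonnes

60.503


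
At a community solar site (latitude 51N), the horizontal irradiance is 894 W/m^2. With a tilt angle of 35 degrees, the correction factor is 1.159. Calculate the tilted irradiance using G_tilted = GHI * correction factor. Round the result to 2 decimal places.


Identify the given values:
  GHI = 894 W/m^2, tilt correction factor = 1.159
Apply the formula G_tilted = GHI * factor:
  G_tilted = 894 * 1.159
  G_tilted = 1036.15 W/m^2

1036.15


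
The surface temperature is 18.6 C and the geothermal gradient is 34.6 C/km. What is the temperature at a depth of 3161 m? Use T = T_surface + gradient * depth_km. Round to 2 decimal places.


Convert depth to km: 3161 / 1000 = 3.161 km
Temperature increase = gradient * depth_km = 34.6 * 3.161 = 109.37 C
Temperature at depth = T_surface + delta_T = 18.6 + 109.37
T = 127.97 C

127.97


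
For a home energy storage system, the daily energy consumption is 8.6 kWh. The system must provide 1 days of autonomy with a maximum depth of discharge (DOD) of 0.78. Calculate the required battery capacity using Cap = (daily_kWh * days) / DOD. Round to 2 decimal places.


Total energy needed = daily * days = 8.6 * 1 = 8.6 kWh
Account for depth of discharge:
  Cap = total_energy / DOD = 8.6 / 0.78
  Cap = 11.03 kWh

11.03


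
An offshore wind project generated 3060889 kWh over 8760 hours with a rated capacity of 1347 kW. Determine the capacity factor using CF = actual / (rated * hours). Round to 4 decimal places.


Capacity factor = actual output / maximum possible output
Maximum possible = rated * hours = 1347 * 8760 = 11799720 kWh
CF = 3060889 / 11799720
CF = 0.2594

0.2594


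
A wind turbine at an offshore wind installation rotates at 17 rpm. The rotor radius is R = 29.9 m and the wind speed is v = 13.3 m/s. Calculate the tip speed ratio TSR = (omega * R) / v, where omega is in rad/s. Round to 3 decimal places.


Convert rotational speed to rad/s:
  omega = 17 * 2 * pi / 60 = 1.7802 rad/s
Compute tip speed:
  v_tip = omega * R = 1.7802 * 29.9 = 53.229 m/s
Tip speed ratio:
  TSR = v_tip / v_wind = 53.229 / 13.3 = 4.002

4.002


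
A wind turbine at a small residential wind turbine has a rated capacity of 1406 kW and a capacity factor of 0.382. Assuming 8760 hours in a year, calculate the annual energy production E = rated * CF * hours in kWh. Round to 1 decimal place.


Annual energy = rated_kW * capacity_factor * hours_per_year
Given: P_rated = 1406 kW, CF = 0.382, hours = 8760
E = 1406 * 0.382 * 8760
E = 4704925.9 kWh

4704925.9


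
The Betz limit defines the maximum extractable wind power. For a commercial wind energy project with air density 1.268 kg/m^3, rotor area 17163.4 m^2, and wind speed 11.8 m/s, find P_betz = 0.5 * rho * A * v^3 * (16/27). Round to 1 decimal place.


The Betz coefficient Cp_max = 16/27 = 0.5926
v^3 = 11.8^3 = 1643.032
P_betz = 0.5 * rho * A * v^3 * Cp_max
P_betz = 0.5 * 1.268 * 17163.4 * 1643.032 * 0.5926
P_betz = 10594850.2 W

10594850.2


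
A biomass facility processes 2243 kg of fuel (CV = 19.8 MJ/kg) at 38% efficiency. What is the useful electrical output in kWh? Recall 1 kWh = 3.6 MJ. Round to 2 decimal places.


Total energy = mass * CV = 2243 * 19.8 = 44411.4 MJ
Useful energy = total * eta = 44411.4 * 0.38 = 16876.33 MJ
Convert to kWh: 16876.33 / 3.6
Useful energy = 4687.87 kWh

4687.87


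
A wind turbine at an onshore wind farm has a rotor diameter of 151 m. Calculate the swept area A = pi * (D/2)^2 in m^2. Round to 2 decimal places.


Compute the rotor radius:
  r = D / 2 = 151 / 2 = 75.5 m
Calculate swept area:
  A = pi * r^2 = pi * 75.5^2
  A = 17907.86 m^2

17907.86


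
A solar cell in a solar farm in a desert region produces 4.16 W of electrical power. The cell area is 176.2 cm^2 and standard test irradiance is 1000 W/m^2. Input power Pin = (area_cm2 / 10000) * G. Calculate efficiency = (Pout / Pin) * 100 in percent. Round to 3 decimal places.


First compute the input power:
  Pin = area_cm2 / 10000 * G = 176.2 / 10000 * 1000 = 17.62 W
Then compute efficiency:
  Efficiency = (Pout / Pin) * 100 = (4.16 / 17.62) * 100
  Efficiency = 23.610%

23.610


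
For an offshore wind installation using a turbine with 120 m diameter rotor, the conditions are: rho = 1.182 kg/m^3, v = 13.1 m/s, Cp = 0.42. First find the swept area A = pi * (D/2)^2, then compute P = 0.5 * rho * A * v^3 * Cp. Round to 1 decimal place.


Step 1 -- Compute swept area:
  A = pi * (D/2)^2 = pi * (120/2)^2 = 11309.73 m^2
Step 2 -- Apply wind power equation:
  P = 0.5 * rho * A * v^3 * Cp
  v^3 = 13.1^3 = 2248.091
  P = 0.5 * 1.182 * 11309.73 * 2248.091 * 0.42
  P = 6311070.5 W

6311070.5


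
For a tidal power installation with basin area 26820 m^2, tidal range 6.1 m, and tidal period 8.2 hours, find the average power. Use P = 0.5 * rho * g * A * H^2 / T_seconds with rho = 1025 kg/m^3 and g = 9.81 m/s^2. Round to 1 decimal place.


Convert period to seconds: T = 8.2 * 3600 = 29520.0 s
H^2 = 6.1^2 = 37.21
P = 0.5 * rho * g * A * H^2 / T
P = 0.5 * 1025 * 9.81 * 26820 * 37.21 / 29520.0
P = 169967.1 W

169967.1


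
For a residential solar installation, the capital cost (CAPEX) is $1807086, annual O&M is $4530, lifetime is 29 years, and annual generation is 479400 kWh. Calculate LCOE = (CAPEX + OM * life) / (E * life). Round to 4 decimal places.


Total cost = CAPEX + OM * lifetime = 1807086 + 4530 * 29 = 1807086 + 131370 = 1938456
Total generation = annual * lifetime = 479400 * 29 = 13902600 kWh
LCOE = 1938456 / 13902600
LCOE = 0.1394 $/kWh

0.1394


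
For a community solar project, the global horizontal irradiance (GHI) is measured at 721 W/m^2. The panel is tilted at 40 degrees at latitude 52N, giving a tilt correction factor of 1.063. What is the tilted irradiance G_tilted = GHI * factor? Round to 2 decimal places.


Identify the given values:
  GHI = 721 W/m^2, tilt correction factor = 1.063
Apply the formula G_tilted = GHI * factor:
  G_tilted = 721 * 1.063
  G_tilted = 766.42 W/m^2

766.42


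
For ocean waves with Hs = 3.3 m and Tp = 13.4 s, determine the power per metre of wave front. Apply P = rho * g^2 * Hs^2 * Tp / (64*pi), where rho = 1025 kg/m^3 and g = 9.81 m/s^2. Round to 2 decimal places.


Apply wave power formula:
  g^2 = 9.81^2 = 96.2361
  Hs^2 = 3.3^2 = 10.89
  Numerator = rho * g^2 * Hs^2 * Tp = 1025 * 96.2361 * 10.89 * 13.4 = 14394432.86
  Denominator = 64 * pi = 201.0619
  P = 14394432.86 / 201.0619 = 71592.04 W/m

71592.04


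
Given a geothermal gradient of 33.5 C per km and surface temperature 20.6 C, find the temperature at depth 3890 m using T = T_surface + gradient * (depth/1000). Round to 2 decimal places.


Convert depth to km: 3890 / 1000 = 3.89 km
Temperature increase = gradient * depth_km = 33.5 * 3.89 = 130.32 C
Temperature at depth = T_surface + delta_T = 20.6 + 130.32
T = 150.92 C

150.92


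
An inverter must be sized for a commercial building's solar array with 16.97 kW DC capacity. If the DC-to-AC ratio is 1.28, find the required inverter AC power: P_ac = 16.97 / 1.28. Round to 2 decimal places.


The inverter AC capacity is determined by the DC/AC ratio.
Given: P_dc = 16.97 kW, DC/AC ratio = 1.28
P_ac = P_dc / ratio = 16.97 / 1.28
P_ac = 13.26 kW

13.26


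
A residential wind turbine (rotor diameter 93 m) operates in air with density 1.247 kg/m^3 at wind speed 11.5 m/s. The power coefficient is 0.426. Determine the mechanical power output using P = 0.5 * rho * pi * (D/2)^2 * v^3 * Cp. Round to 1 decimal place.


Step 1 -- Compute swept area:
  A = pi * (D/2)^2 = pi * (93/2)^2 = 6792.91 m^2
Step 2 -- Apply wind power equation:
  P = 0.5 * rho * A * v^3 * Cp
  v^3 = 11.5^3 = 1520.875
  P = 0.5 * 1.247 * 6792.91 * 1520.875 * 0.426
  P = 2744071.1 W

2744071.1


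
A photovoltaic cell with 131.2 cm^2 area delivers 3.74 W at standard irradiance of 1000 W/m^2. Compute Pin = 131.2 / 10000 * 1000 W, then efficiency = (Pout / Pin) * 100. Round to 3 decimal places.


First compute the input power:
  Pin = area_cm2 / 10000 * G = 131.2 / 10000 * 1000 = 13.12 W
Then compute efficiency:
  Efficiency = (Pout / Pin) * 100 = (3.74 / 13.12) * 100
  Efficiency = 28.506%

28.506


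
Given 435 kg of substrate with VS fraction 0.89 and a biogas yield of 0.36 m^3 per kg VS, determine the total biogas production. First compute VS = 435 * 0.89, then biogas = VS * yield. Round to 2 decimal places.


Compute volatile solids:
  VS = mass * VS_fraction = 435 * 0.89 = 387.15 kg
Calculate biogas volume:
  Biogas = VS * specific_yield = 387.15 * 0.36
  Biogas = 139.37 m^3

139.37


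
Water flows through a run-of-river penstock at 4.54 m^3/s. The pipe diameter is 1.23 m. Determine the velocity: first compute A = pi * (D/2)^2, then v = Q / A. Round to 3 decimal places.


Compute pipe cross-sectional area:
  A = pi * (D/2)^2 = pi * (1.23/2)^2 = 1.1882 m^2
Calculate velocity:
  v = Q / A = 4.54 / 1.1882
  v = 3.821 m/s

3.821


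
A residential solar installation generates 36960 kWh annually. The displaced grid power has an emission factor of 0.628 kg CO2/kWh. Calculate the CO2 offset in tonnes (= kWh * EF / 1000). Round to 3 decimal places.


CO2 offset in kg = generation * emission_factor
CO2 offset = 36960 * 0.628 = 23210.88 kg
Convert to tonnes:
  CO2 offset = 23210.88 / 1000 = 23.211 tonnes

23.211


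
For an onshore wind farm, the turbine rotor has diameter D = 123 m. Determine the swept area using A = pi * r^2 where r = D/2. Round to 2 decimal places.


Compute the rotor radius:
  r = D / 2 = 123 / 2 = 61.5 m
Calculate swept area:
  A = pi * r^2 = pi * 61.5^2
  A = 11882.29 m^2

11882.29


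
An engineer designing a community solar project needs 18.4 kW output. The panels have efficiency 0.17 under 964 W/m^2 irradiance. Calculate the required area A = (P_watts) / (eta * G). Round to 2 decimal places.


Convert target power to watts: P = 18.4 * 1000 = 18400.0 W
Compute denominator: eta * G = 0.17 * 964 = 163.88
Required area A = P / (eta * G) = 18400.0 / 163.88
A = 112.28 m^2

112.28


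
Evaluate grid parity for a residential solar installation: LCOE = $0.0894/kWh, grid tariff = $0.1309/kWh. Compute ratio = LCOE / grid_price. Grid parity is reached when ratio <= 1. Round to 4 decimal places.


Compare LCOE to grid price:
  LCOE = $0.0894/kWh, Grid price = $0.1309/kWh
  Ratio = LCOE / grid_price = 0.0894 / 0.1309 = 0.6830
  Grid parity achieved (ratio <= 1)? yes

0.6830


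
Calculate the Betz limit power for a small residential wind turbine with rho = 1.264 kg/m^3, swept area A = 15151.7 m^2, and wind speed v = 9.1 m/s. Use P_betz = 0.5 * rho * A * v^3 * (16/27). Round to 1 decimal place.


The Betz coefficient Cp_max = 16/27 = 0.5926
v^3 = 9.1^3 = 753.571
P_betz = 0.5 * rho * A * v^3 * Cp_max
P_betz = 0.5 * 1.264 * 15151.7 * 753.571 * 0.5926
P_betz = 4276208.1 W

4276208.1


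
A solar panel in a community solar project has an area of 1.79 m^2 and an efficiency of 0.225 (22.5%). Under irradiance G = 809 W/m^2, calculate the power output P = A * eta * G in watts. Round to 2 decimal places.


Use the solar power formula P = A * eta * G.
Given: A = 1.79 m^2, eta = 0.225, G = 809 W/m^2
P = 1.79 * 0.225 * 809
P = 325.82 W

325.82


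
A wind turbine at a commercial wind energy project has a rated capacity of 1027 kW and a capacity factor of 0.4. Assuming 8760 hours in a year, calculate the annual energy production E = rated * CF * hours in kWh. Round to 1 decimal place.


Annual energy = rated_kW * capacity_factor * hours_per_year
Given: P_rated = 1027 kW, CF = 0.4, hours = 8760
E = 1027 * 0.4 * 8760
E = 3598608.0 kWh

3598608.0


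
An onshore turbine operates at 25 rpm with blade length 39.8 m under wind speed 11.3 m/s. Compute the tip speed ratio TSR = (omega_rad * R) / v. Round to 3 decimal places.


Convert rotational speed to rad/s:
  omega = 25 * 2 * pi / 60 = 2.618 rad/s
Compute tip speed:
  v_tip = omega * R = 2.618 * 39.8 = 104.196 m/s
Tip speed ratio:
  TSR = v_tip / v_wind = 104.196 / 11.3 = 9.221

9.221


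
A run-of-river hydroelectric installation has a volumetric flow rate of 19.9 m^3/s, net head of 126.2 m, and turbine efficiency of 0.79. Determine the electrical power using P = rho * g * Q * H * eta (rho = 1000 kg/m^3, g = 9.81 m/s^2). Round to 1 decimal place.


Apply the hydropower formula P = rho * g * Q * H * eta
rho * g = 1000 * 9.81 = 9810.0
P = 9810.0 * 19.9 * 126.2 * 0.79
P = 19462943.9 W

19462943.9


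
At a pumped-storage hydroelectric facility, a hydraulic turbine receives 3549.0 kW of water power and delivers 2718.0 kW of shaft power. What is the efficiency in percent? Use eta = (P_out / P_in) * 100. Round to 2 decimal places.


Turbine efficiency = (output power / input power) * 100
eta = (2718.0 / 3549.0) * 100
eta = 76.58%

76.58


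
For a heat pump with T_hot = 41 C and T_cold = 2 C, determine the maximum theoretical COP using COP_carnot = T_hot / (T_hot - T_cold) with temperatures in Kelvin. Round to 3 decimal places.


Convert to Kelvin:
  T_hot = 41 + 273.15 = 314.15 K
  T_cold = 2 + 273.15 = 275.15 K
Apply Carnot COP formula:
  COP = T_hot_K / (T_hot_K - T_cold_K) = 314.15 / 39.0
  COP = 8.055

8.055


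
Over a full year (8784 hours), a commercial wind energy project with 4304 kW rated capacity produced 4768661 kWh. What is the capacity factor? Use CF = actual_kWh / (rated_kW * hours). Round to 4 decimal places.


Capacity factor = actual output / maximum possible output
Maximum possible = rated * hours = 4304 * 8784 = 37806336 kWh
CF = 4768661 / 37806336
CF = 0.1261

0.1261


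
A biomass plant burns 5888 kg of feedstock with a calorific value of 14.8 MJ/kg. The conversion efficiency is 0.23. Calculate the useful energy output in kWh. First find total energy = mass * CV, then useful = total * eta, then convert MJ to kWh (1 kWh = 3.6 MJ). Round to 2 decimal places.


Total energy = mass * CV = 5888 * 14.8 = 87142.4 MJ
Useful energy = total * eta = 87142.4 * 0.23 = 20042.75 MJ
Convert to kWh: 20042.75 / 3.6
Useful energy = 5567.43 kWh

5567.43


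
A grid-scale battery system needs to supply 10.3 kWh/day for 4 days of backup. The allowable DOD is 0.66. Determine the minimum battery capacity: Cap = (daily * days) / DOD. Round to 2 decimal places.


Total energy needed = daily * days = 10.3 * 4 = 41.2 kWh
Account for depth of discharge:
  Cap = total_energy / DOD = 41.2 / 0.66
  Cap = 62.42 kWh

62.42


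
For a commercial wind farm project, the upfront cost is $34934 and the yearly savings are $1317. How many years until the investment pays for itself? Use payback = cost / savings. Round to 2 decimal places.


Simple payback period = initial cost / annual savings
Payback = 34934 / 1317
Payback = 26.53 years

26.53


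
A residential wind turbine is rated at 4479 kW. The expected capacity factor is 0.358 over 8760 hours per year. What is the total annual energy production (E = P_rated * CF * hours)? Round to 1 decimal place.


Annual energy = rated_kW * capacity_factor * hours_per_year
Given: P_rated = 4479 kW, CF = 0.358, hours = 8760
E = 4479 * 0.358 * 8760
E = 14046502.3 kWh

14046502.3


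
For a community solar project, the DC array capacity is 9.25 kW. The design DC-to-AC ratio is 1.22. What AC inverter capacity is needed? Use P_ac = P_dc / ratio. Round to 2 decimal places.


The inverter AC capacity is determined by the DC/AC ratio.
Given: P_dc = 9.25 kW, DC/AC ratio = 1.22
P_ac = P_dc / ratio = 9.25 / 1.22
P_ac = 7.58 kW

7.58


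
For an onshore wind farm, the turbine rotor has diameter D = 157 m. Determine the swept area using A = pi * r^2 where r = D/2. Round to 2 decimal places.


Compute the rotor radius:
  r = D / 2 = 157 / 2 = 78.5 m
Calculate swept area:
  A = pi * r^2 = pi * 78.5^2
  A = 19359.28 m^2

19359.28


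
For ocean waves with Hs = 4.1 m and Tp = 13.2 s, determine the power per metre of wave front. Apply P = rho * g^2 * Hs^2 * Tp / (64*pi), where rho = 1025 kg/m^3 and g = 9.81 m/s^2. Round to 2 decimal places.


Apply wave power formula:
  g^2 = 9.81^2 = 96.2361
  Hs^2 = 4.1^2 = 16.81
  Numerator = rho * g^2 * Hs^2 * Tp = 1025 * 96.2361 * 16.81 * 13.2 = 21887871.22
  Denominator = 64 * pi = 201.0619
  P = 21887871.22 / 201.0619 = 108861.34 W/m

108861.34


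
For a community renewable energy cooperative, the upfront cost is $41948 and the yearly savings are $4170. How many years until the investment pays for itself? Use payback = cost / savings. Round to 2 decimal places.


Simple payback period = initial cost / annual savings
Payback = 41948 / 4170
Payback = 10.06 years

10.06


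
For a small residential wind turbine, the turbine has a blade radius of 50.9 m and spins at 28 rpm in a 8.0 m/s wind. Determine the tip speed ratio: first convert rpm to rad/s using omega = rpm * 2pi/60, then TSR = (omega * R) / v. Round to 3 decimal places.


Convert rotational speed to rad/s:
  omega = 28 * 2 * pi / 60 = 2.9322 rad/s
Compute tip speed:
  v_tip = omega * R = 2.9322 * 50.9 = 149.247 m/s
Tip speed ratio:
  TSR = v_tip / v_wind = 149.247 / 8.0 = 18.656

18.656


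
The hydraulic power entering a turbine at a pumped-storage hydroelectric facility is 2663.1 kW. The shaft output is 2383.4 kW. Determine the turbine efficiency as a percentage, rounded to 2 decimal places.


Turbine efficiency = (output power / input power) * 100
eta = (2383.4 / 2663.1) * 100
eta = 89.50%

89.50


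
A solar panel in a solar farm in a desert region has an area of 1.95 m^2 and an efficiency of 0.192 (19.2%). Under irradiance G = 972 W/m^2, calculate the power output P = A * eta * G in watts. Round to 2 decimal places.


Use the solar power formula P = A * eta * G.
Given: A = 1.95 m^2, eta = 0.192, G = 972 W/m^2
P = 1.95 * 0.192 * 972
P = 363.92 W

363.92


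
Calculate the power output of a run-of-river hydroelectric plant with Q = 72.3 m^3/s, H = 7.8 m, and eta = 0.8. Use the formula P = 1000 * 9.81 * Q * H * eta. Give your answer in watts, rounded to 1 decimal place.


Apply the hydropower formula P = rho * g * Q * H * eta
rho * g = 1000 * 9.81 = 9810.0
P = 9810.0 * 72.3 * 7.8 * 0.8
P = 4425801.1 W

4425801.1


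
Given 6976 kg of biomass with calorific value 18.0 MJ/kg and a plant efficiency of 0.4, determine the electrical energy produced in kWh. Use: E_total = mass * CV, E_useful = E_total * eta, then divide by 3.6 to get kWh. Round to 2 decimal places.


Total energy = mass * CV = 6976 * 18.0 = 125568.0 MJ
Useful energy = total * eta = 125568.0 * 0.4 = 50227.2 MJ
Convert to kWh: 50227.2 / 3.6
Useful energy = 13952.00 kWh

13952.00


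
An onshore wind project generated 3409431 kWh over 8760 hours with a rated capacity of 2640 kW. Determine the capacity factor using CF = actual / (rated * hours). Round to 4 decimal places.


Capacity factor = actual output / maximum possible output
Maximum possible = rated * hours = 2640 * 8760 = 23126400 kWh
CF = 3409431 / 23126400
CF = 0.1474

0.1474


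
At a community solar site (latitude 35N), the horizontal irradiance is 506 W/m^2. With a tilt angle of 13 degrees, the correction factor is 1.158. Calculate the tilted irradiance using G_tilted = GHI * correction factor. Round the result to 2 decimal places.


Identify the given values:
  GHI = 506 W/m^2, tilt correction factor = 1.158
Apply the formula G_tilted = GHI * factor:
  G_tilted = 506 * 1.158
  G_tilted = 585.95 W/m^2

585.95


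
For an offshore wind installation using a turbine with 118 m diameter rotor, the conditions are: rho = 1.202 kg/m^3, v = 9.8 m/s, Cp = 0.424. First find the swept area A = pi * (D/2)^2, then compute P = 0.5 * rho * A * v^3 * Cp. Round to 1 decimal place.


Step 1 -- Compute swept area:
  A = pi * (D/2)^2 = pi * (118/2)^2 = 10935.88 m^2
Step 2 -- Apply wind power equation:
  P = 0.5 * rho * A * v^3 * Cp
  v^3 = 9.8^3 = 941.192
  P = 0.5 * 1.202 * 10935.88 * 941.192 * 0.424
  P = 2622843.9 W

2622843.9


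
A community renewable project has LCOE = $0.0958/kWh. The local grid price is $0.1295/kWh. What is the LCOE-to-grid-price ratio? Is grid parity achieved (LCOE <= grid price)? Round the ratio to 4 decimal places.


Compare LCOE to grid price:
  LCOE = $0.0958/kWh, Grid price = $0.1295/kWh
  Ratio = LCOE / grid_price = 0.0958 / 0.1295 = 0.7398
  Grid parity achieved (ratio <= 1)? yes

0.7398


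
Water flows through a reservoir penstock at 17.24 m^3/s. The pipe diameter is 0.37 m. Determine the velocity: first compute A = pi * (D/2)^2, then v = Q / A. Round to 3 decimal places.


Compute pipe cross-sectional area:
  A = pi * (D/2)^2 = pi * (0.37/2)^2 = 0.1075 m^2
Calculate velocity:
  v = Q / A = 17.24 / 0.1075
  v = 160.341 m/s

160.341


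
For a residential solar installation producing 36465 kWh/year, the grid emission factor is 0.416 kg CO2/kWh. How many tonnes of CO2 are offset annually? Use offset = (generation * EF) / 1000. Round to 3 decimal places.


CO2 offset in kg = generation * emission_factor
CO2 offset = 36465 * 0.416 = 15169.44 kg
Convert to tonnes:
  CO2 offset = 15169.44 / 1000 = 15.169 tonnes

15.169


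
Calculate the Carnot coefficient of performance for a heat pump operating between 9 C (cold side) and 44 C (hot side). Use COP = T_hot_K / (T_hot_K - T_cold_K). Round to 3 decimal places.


Convert to Kelvin:
  T_hot = 44 + 273.15 = 317.15 K
  T_cold = 9 + 273.15 = 282.15 K
Apply Carnot COP formula:
  COP = T_hot_K / (T_hot_K - T_cold_K) = 317.15 / 35.0
  COP = 9.061

9.061


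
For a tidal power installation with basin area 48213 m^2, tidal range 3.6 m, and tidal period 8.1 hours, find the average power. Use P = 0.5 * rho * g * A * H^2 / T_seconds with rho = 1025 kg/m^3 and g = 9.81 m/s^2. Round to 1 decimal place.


Convert period to seconds: T = 8.1 * 3600 = 29160.0 s
H^2 = 3.6^2 = 12.96
P = 0.5 * rho * g * A * H^2 / T
P = 0.5 * 1025 * 9.81 * 48213 * 12.96 / 29160.0
P = 107731.9 W

107731.9


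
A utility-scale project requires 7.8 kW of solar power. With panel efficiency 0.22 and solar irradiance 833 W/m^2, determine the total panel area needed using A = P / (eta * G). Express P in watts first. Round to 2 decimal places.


Convert target power to watts: P = 7.8 * 1000 = 7800.0 W
Compute denominator: eta * G = 0.22 * 833 = 183.26
Required area A = P / (eta * G) = 7800.0 / 183.26
A = 42.56 m^2

42.56


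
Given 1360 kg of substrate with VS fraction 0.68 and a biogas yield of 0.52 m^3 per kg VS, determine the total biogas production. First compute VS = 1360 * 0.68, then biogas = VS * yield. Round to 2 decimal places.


Compute volatile solids:
  VS = mass * VS_fraction = 1360 * 0.68 = 924.8 kg
Calculate biogas volume:
  Biogas = VS * specific_yield = 924.8 * 0.52
  Biogas = 480.90 m^3

480.90


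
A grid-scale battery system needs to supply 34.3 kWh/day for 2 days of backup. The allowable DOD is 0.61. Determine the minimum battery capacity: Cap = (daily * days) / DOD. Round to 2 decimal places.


Total energy needed = daily * days = 34.3 * 2 = 68.6 kWh
Account for depth of discharge:
  Cap = total_energy / DOD = 68.6 / 0.61
  Cap = 112.46 kWh

112.46


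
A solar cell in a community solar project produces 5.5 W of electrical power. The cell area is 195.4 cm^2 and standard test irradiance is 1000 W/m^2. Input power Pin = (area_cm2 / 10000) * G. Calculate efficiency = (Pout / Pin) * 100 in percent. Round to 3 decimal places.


First compute the input power:
  Pin = area_cm2 / 10000 * G = 195.4 / 10000 * 1000 = 19.54 W
Then compute efficiency:
  Efficiency = (Pout / Pin) * 100 = (5.5 / 19.54) * 100
  Efficiency = 28.147%

28.147


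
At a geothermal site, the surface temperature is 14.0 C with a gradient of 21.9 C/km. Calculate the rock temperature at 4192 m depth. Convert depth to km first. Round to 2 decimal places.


Convert depth to km: 4192 / 1000 = 4.192 km
Temperature increase = gradient * depth_km = 21.9 * 4.192 = 91.8 C
Temperature at depth = T_surface + delta_T = 14.0 + 91.8
T = 105.80 C

105.80


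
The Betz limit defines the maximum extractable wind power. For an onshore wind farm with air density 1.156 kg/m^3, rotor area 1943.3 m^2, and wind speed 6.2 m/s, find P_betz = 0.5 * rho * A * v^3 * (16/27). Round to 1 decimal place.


The Betz coefficient Cp_max = 16/27 = 0.5926
v^3 = 6.2^3 = 238.328
P_betz = 0.5 * rho * A * v^3 * Cp_max
P_betz = 0.5 * 1.156 * 1943.3 * 238.328 * 0.5926
P_betz = 158635.0 W

158635.0


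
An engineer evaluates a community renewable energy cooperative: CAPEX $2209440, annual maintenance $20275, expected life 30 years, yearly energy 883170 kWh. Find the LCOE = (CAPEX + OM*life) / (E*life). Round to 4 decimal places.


Total cost = CAPEX + OM * lifetime = 2209440 + 20275 * 30 = 2209440 + 608250 = 2817690
Total generation = annual * lifetime = 883170 * 30 = 26495100 kWh
LCOE = 2817690 / 26495100
LCOE = 0.1063 $/kWh

0.1063


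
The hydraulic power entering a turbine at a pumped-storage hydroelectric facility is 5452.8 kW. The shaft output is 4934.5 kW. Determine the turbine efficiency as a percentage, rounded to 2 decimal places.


Turbine efficiency = (output power / input power) * 100
eta = (4934.5 / 5452.8) * 100
eta = 90.49%

90.49


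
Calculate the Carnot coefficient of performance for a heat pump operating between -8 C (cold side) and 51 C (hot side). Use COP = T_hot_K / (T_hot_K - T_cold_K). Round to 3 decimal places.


Convert to Kelvin:
  T_hot = 51 + 273.15 = 324.15 K
  T_cold = -8 + 273.15 = 265.15 K
Apply Carnot COP formula:
  COP = T_hot_K / (T_hot_K - T_cold_K) = 324.15 / 59.0
  COP = 5.494

5.494


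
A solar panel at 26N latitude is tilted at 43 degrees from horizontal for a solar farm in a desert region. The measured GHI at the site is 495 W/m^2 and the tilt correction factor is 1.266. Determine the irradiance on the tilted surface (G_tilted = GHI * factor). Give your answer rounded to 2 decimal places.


Identify the given values:
  GHI = 495 W/m^2, tilt correction factor = 1.266
Apply the formula G_tilted = GHI * factor:
  G_tilted = 495 * 1.266
  G_tilted = 626.67 W/m^2

626.67


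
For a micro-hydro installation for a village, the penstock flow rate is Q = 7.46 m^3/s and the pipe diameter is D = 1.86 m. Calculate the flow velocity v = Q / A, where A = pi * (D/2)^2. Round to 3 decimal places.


Compute pipe cross-sectional area:
  A = pi * (D/2)^2 = pi * (1.86/2)^2 = 2.7172 m^2
Calculate velocity:
  v = Q / A = 7.46 / 2.7172
  v = 2.746 m/s

2.746


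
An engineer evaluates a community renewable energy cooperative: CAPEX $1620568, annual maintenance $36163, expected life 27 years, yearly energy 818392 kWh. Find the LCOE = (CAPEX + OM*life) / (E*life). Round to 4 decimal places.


Total cost = CAPEX + OM * lifetime = 1620568 + 36163 * 27 = 1620568 + 976401 = 2596969
Total generation = annual * lifetime = 818392 * 27 = 22096584 kWh
LCOE = 2596969 / 22096584
LCOE = 0.1175 $/kWh

0.1175


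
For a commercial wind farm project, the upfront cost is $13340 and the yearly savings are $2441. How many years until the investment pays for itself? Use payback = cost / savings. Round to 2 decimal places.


Simple payback period = initial cost / annual savings
Payback = 13340 / 2441
Payback = 5.46 years

5.46


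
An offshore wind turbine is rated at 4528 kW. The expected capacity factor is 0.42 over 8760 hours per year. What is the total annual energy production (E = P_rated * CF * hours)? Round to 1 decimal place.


Annual energy = rated_kW * capacity_factor * hours_per_year
Given: P_rated = 4528 kW, CF = 0.42, hours = 8760
E = 4528 * 0.42 * 8760
E = 16659417.6 kWh

16659417.6


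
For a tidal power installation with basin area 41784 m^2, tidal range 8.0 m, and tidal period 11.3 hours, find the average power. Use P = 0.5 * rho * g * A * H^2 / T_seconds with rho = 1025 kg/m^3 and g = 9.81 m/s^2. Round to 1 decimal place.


Convert period to seconds: T = 11.3 * 3600 = 40680.0 s
H^2 = 8.0^2 = 64.0
P = 0.5 * rho * g * A * H^2 / T
P = 0.5 * 1025 * 9.81 * 41784 * 64.0 / 40680.0
P = 330500.3 W

330500.3


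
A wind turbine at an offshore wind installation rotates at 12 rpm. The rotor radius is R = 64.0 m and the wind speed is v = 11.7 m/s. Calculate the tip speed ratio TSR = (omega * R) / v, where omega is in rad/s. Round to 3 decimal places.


Convert rotational speed to rad/s:
  omega = 12 * 2 * pi / 60 = 1.2566 rad/s
Compute tip speed:
  v_tip = omega * R = 1.2566 * 64.0 = 80.425 m/s
Tip speed ratio:
  TSR = v_tip / v_wind = 80.425 / 11.7 = 6.874

6.874


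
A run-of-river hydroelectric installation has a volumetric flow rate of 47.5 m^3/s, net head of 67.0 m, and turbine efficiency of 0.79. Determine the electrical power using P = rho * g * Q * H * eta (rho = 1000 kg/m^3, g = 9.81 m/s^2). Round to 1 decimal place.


Apply the hydropower formula P = rho * g * Q * H * eta
rho * g = 1000 * 9.81 = 9810.0
P = 9810.0 * 47.5 * 67.0 * 0.79
P = 24664056.8 W

24664056.8


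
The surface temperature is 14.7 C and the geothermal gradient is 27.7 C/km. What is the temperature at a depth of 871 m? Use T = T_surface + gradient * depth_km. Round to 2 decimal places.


Convert depth to km: 871 / 1000 = 0.871 km
Temperature increase = gradient * depth_km = 27.7 * 0.871 = 24.13 C
Temperature at depth = T_surface + delta_T = 14.7 + 24.13
T = 38.83 C

38.83


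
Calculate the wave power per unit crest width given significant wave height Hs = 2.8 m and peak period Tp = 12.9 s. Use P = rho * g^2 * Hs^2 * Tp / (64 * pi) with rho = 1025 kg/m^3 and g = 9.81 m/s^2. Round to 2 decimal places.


Apply wave power formula:
  g^2 = 9.81^2 = 96.2361
  Hs^2 = 2.8^2 = 7.84
  Numerator = rho * g^2 * Hs^2 * Tp = 1025 * 96.2361 * 7.84 * 12.9 = 9976257.56
  Denominator = 64 * pi = 201.0619
  P = 9976257.56 / 201.0619 = 49617.83 W/m

49617.83


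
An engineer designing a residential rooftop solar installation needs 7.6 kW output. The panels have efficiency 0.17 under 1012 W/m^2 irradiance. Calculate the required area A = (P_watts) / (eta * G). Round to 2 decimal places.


Convert target power to watts: P = 7.6 * 1000 = 7600.0 W
Compute denominator: eta * G = 0.17 * 1012 = 172.04
Required area A = P / (eta * G) = 7600.0 / 172.04
A = 44.18 m^2

44.18


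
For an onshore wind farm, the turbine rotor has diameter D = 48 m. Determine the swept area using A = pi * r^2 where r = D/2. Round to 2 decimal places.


Compute the rotor radius:
  r = D / 2 = 48 / 2 = 24.0 m
Calculate swept area:
  A = pi * r^2 = pi * 24.0^2
  A = 1809.56 m^2

1809.56


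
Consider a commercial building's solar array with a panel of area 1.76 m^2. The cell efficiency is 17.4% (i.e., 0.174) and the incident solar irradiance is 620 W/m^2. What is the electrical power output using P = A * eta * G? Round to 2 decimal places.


Use the solar power formula P = A * eta * G.
Given: A = 1.76 m^2, eta = 0.174, G = 620 W/m^2
P = 1.76 * 0.174 * 620
P = 189.87 W

189.87
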